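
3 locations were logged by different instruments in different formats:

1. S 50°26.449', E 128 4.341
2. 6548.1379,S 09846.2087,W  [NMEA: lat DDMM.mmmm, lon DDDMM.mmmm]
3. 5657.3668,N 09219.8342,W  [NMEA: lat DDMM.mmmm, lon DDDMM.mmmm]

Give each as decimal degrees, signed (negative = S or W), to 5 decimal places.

1. -50.44082, 128.07235
2. -65.80230, -98.77015
3. 56.95611, -92.33057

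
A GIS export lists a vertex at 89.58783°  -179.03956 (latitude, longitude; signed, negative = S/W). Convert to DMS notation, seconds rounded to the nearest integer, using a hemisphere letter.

89°35′16″ N, 179°02′22″ W

Lat: whole degrees 89; 35.26980′ → 35′ and 16.19″
Longitude is negative → W; |value| = 179.039560
λ: whole degrees 179; 2.37360′ → 2′ and 22.42″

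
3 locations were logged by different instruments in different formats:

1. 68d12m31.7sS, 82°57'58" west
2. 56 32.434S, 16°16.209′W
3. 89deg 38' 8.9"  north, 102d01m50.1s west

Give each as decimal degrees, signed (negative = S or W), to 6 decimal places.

1. -68.208806, -82.966111
2. -56.540567, -16.270150
3. 89.635806, -102.030583

Point 1:
  Lat: 12′ + 31.7″ = 12.52833′; 68 + 12.52833/60 = 68.2088056
  S ⇒ negate
  Lon: 82 + 57/60 + 58/3600 = 82.9661111
  hemisphere W, so the sign is −
Point 2:
  Lat: 32.434′ = 0.540567°; total 56.5405667
  S ⇒ negate
  λ: 16.209′ = 0.270150°; total 16.2701500
  W → negative
Point 3:
  φ: 89 + 38/60 + 8.9/3600 = 89.6358056
  N ⇒ keep positive
  Longitude: 1′ + 50.1″ = 1.83500′; 102 + 1.83500/60 = 102.0305833
  hemisphere W, so the sign is −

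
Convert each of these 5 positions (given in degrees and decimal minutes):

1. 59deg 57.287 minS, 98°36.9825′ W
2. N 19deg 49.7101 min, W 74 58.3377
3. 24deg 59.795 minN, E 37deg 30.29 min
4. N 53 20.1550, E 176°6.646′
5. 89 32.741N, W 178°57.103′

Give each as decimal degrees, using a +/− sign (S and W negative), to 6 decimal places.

Point 1:
  φ: 59 + 57.287/60 = 59.9547833
  S ⇒ negate
  Lon: 36.9825′ = 0.616375°; total 98.6163750
  W ⇒ negate
Point 2:
  Lat: 49.7101′ = 0.828502°; total 19.8285017
  N → positive
  Longitude: 58.3377′ = 0.972295°; total 74.9722950
  hemisphere W, so the sign is −
Point 3:
  φ: 59.795′ = 0.996583°; total 24.9965833
  N ⇒ keep positive
  λ: 37 + 30.29/60 = 37.5048333
  E ⇒ keep positive
Point 4:
  Lat: 20.155′ = 0.335917°; total 53.3359167
  N → positive
  λ: 6.646′ = 0.110767°; total 176.1107667
  E → positive
Point 5:
  Lat: 89 + 32.741/60 = 89.5456833
  N ⇒ keep positive
  λ: 57.103′ = 0.951717°; total 178.9517167
  hemisphere W, so the sign is −

1. -59.954783, -98.616375
2. 19.828502, -74.972295
3. 24.996583, 37.504833
4. 53.335917, 176.110767
5. 89.545683, -178.951717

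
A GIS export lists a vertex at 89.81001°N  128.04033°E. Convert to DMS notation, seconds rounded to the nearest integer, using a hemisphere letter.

89°48′36″ N, 128°02′25″ E

Lat: 0.810010° → 48.60060′; 0.60060 × 60 = 36.04″
Lon: 0.040330° → 2.41980′; 0.41980 × 60 = 25.19″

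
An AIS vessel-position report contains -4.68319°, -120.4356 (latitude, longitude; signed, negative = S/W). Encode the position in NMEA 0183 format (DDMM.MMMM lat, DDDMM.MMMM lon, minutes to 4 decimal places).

Latitude is negative → S; |value| = 4.683190
φ: 4° + 0.683190 × 60 = 4° 40.991400′
Longitude is negative → W; |value| = 120.435600
λ: minutes = (120.435600 − 120) × 60 = 26.136000

0440.9914,S / 12026.1360,W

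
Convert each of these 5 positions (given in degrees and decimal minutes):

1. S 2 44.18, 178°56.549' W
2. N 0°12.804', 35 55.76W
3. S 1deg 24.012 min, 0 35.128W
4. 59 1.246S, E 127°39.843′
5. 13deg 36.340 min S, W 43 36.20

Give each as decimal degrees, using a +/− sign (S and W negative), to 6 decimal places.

1. -2.736333, -178.942483
2. 0.213400, -35.929333
3. -1.400200, -0.585467
4. -59.020767, 127.664050
5. -13.605667, -43.603333

Point 1:
  φ: 44.18′ = 0.736333°; total 2.7363333
  hemisphere S, so the sign is −
  λ: 56.549′ = 0.942483°; total 178.9424833
  W ⇒ negate
Point 2:
  Lat: 0 + 12.804/60 = 0.2134000
  N → positive
  λ: 35 + 55.76/60 = 35.9293333
  hemisphere W, so the sign is −
Point 3:
  Lat: 1 + 24.012/60 = 1.4002000
  S ⇒ negate
  λ: 35.128′ = 0.585467°; total 0.5854667
  W ⇒ negate
Point 4:
  Latitude: 1.246′ = 0.020767°; total 59.0207667
  S ⇒ negate
  Lon: 127 + 39.843/60 = 127.6640500
  E ⇒ keep positive
Point 5:
  φ: 36.34′ = 0.605667°; total 13.6056667
  hemisphere S, so the sign is −
  Longitude: 36.2′ = 0.603333°; total 43.6033333
  W ⇒ negate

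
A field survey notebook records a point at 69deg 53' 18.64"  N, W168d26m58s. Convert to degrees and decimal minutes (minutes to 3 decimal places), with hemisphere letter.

Lat: seconds/60 = 0.31067; minutes = 53 + 0.31067 = 53.31067
Lon: seconds/60 = 0.96667; minutes = 26 + 0.96667 = 26.96667

69° 53.311′ N, 168° 26.967′ W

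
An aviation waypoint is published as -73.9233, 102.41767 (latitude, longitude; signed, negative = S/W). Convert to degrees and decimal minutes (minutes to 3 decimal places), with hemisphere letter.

73° 55.398′ S, 102° 25.060′ E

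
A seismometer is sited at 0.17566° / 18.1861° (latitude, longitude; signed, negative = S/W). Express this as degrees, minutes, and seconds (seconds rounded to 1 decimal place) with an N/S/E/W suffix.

Latitude: 0.175660 × 60 = 10.53960′ → 10′, remainder × 60 = 32.376″
λ: 0.186100 × 60 = 11.16600′ → 11′, remainder × 60 = 9.960″

0°10′32.4″ N, 18°11′10.0″ E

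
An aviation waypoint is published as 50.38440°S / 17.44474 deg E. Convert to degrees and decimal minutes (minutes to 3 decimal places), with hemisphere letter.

Lat: fractional part 0.384400 → 23.06400 minutes
Lon: fractional part 0.444740 → 26.68440 minutes

50° 23.064′ S, 17° 26.684′ E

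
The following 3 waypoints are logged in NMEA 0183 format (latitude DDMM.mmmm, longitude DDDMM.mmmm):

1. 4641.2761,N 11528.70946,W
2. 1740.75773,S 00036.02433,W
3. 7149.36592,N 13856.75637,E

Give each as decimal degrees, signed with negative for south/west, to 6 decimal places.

1. 46.687935, -115.478491
2. -17.679296, -0.600406
3. 71.822765, 138.945940

Point 1:
  φ: split at 2 digits → 46° and 41.2761′; 46 + 41.2761/60 = 46.6879350
  N → positive
  Lon: degrees = first 3 digits = 115, minutes = 28.70946; 115 + 28.70946/60 = 115.4784910
  W → negative
Point 2:
  Lat: degrees = first 2 digits = 17, minutes = 40.75773; 17 + 40.75773/60 = 17.6792955
  S ⇒ negate
  Longitude: split at 3 digits → 000° and 36.02433′; 0 + 36.02433/60 = 0.6004055
  hemisphere W, so the sign is −
Point 3:
  Latitude: degrees = first 2 digits = 71, minutes = 49.36592; 71 + 49.36592/60 = 71.8227653
  N → positive
  Longitude: split at 3 digits → 138° and 56.75637′; 138 + 56.75637/60 = 138.9459395
  E ⇒ keep positive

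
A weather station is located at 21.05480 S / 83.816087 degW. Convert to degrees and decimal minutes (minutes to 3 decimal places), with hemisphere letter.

21° 3.288′ S, 83° 48.965′ W

Lat: minutes = (21.054800 − 21) × 60 = 3.28800
Longitude: minutes = (83.816087 − 83) × 60 = 48.96522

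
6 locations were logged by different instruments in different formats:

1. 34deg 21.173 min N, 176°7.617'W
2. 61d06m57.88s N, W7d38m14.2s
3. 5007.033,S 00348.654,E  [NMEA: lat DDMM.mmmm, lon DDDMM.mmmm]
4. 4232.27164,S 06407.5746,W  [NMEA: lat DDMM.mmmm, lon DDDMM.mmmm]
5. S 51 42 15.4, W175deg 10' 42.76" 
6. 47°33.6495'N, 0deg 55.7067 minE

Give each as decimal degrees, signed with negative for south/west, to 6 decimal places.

1. 34.352883, -176.126950
2. 61.116078, -7.637278
3. -50.117217, 3.810900
4. -42.537861, -64.126243
5. -51.704278, -175.178544
6. 47.560825, 0.928445

Point 1:
  Lat: 34 + 21.173/60 = 34.3528833
  N → positive
  Lon: 176 + 7.617/60 = 176.1269500
  W → negative
Point 2:
  Latitude: 61° + 6/60 + 57.88/3600 = 61 + 0.100000 + 0.016078 = 61.1160778
  N ⇒ keep positive
  Longitude: 7 + 38/60 + 14.2/3600 = 7.6372778
  W → negative
Point 3:
  Latitude: degrees = first 2 digits = 50, minutes = 7.033; 50 + 7.033/60 = 50.1172167
  S ⇒ negate
  Longitude: split at 3 digits → 003° and 48.654′; 3 + 48.654/60 = 3.8109000
  E → positive
Point 4:
  Lat: degrees = first 2 digits = 42, minutes = 32.27164; 42 + 32.27164/60 = 42.5378607
  hemisphere S, so the sign is −
  Longitude: split at 3 digits → 064° and 7.5746′; 64 + 7.5746/60 = 64.1262433
  W ⇒ negate
Point 5:
  φ: 42′ + 15.4″ = 42.25667′; 51 + 42.25667/60 = 51.7042778
  hemisphere S, so the sign is −
  Longitude: 10′ + 42.76″ = 10.71267′; 175 + 10.71267/60 = 175.1785444
  W ⇒ negate
Point 6:
  Latitude: 33.6495′ = 0.560825°; total 47.5608250
  N → positive
  λ: 55.7067′ = 0.928445°; total 0.9284450
  E → positive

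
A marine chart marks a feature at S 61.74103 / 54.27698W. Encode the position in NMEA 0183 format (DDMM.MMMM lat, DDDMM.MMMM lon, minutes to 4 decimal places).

Lat: minutes = (61.741030 − 61) × 60 = 44.461800
Longitude: fractional part 0.276980 → 16.618800 minutes

6144.4618,S / 05416.6188,W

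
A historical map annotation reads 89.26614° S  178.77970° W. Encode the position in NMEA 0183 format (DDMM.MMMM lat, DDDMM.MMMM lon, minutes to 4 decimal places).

φ: 89° + 0.266140 × 60 = 89° 15.968400′
Lon: minutes = (178.779700 − 178) × 60 = 46.782000

8915.9684,S / 17846.7820,W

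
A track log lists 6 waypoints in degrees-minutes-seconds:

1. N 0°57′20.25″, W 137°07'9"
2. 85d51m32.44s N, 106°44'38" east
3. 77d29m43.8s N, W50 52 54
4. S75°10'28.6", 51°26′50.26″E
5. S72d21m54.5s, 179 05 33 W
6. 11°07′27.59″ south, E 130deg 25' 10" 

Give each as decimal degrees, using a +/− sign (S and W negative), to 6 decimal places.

1. 0.955625, -137.119167
2. 85.859011, 106.743889
3. 77.495500, -50.881667
4. -75.174611, 51.447294
5. -72.365139, -179.092500
6. -11.124331, 130.419444

Point 1:
  φ: 57′ + 20.25″ = 57.33750′; 0 + 57.33750/60 = 0.9556250
  N ⇒ keep positive
  Lon: 137° + 7/60 + 9/3600 = 137 + 0.116667 + 0.002500 = 137.1191667
  W ⇒ negate
Point 2:
  φ: 51′ + 32.44″ = 51.54067′; 85 + 51.54067/60 = 85.8590111
  N → positive
  Longitude: 44′ + 38″ = 44.63333′; 106 + 44.63333/60 = 106.7438889
  E ⇒ keep positive
Point 3:
  Latitude: 29′ + 43.8″ = 29.73000′; 77 + 29.73000/60 = 77.4955000
  N → positive
  λ: 52′ + 54″ = 52.90000′; 50 + 52.90000/60 = 50.8816667
  W ⇒ negate
Point 4:
  Latitude: 10′ + 28.6″ = 10.47667′; 75 + 10.47667/60 = 75.1746111
  S → negative
  Lon: 51° + 26/60 + 50.26/3600 = 51 + 0.433333 + 0.013961 = 51.4472944
  E → positive
Point 5:
  φ: 72 + 21/60 + 54.5/3600 = 72.3651389
  hemisphere S, so the sign is −
  λ: 5′ + 33″ = 5.55000′; 179 + 5.55000/60 = 179.0925000
  W → negative
Point 6:
  φ: 11° + 7/60 + 27.59/3600 = 11 + 0.116667 + 0.007664 = 11.1243306
  S → negative
  Lon: 130 + 25/60 + 10/3600 = 130.4194444
  E ⇒ keep positive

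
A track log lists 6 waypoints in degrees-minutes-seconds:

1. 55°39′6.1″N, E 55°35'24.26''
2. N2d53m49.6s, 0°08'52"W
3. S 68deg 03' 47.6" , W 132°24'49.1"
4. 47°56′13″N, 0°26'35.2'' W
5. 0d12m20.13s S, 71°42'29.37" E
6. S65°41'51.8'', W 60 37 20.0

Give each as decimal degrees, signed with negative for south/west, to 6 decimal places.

1. 55.651694, 55.590072
2. 2.897111, -0.147778
3. -68.063222, -132.413639
4. 47.936944, -0.443111
5. -0.205592, 71.708158
6. -65.697722, -60.622222

Point 1:
  Latitude: 55 + 39/60 + 6.1/3600 = 55.6516944
  N → positive
  Lon: 55 + 35/60 + 24.26/3600 = 55.5900722
  E → positive
Point 2:
  φ: 2 + 53/60 + 49.6/3600 = 2.8971111
  N → positive
  Longitude: 0° + 8/60 + 52/3600 = 0 + 0.133333 + 0.014444 = 0.1477778
  hemisphere W, so the sign is −
Point 3:
  Latitude: 68 + 3/60 + 47.6/3600 = 68.0632222
  hemisphere S, so the sign is −
  Longitude: 24′ + 49.1″ = 24.81833′; 132 + 24.81833/60 = 132.4136389
  hemisphere W, so the sign is −
Point 4:
  φ: 47 + 56/60 + 13/3600 = 47.9369444
  N → positive
  λ: 0 + 26/60 + 35.2/3600 = 0.4431111
  hemisphere W, so the sign is −
Point 5:
  φ: 12′ + 20.13″ = 12.33550′; 0 + 12.33550/60 = 0.2055917
  hemisphere S, so the sign is −
  Lon: 71 + 42/60 + 29.37/3600 = 71.7081583
  E ⇒ keep positive
Point 6:
  φ: 65° + 41/60 + 51.8/3600 = 65 + 0.683333 + 0.014389 = 65.6977222
  S ⇒ negate
  λ: 37′ + 20″ = 37.33333′; 60 + 37.33333/60 = 60.6222222
  W → negative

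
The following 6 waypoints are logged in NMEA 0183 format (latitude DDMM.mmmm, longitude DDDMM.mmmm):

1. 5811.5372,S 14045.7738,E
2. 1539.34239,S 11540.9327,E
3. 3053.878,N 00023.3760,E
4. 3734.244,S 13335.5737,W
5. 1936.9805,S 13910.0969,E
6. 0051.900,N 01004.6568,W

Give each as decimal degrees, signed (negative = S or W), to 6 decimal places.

1. -58.192287, 140.762897
2. -15.655707, 115.682212
3. 30.897967, 0.389600
4. -37.570733, -133.592895
5. -19.616342, 139.168282
6. 0.865000, -10.077613

Point 1:
  φ: split at 2 digits → 58° and 11.5372′; 58 + 11.5372/60 = 58.1922867
  S ⇒ negate
  Longitude: degrees = first 3 digits = 140, minutes = 45.7738; 140 + 45.7738/60 = 140.7628967
  E → positive
Point 2:
  Latitude: split at 2 digits → 15° and 39.34239′; 15 + 39.34239/60 = 15.6557065
  hemisphere S, so the sign is −
  λ: degrees = first 3 digits = 115, minutes = 40.9327; 115 + 40.9327/60 = 115.6822117
  E ⇒ keep positive
Point 3:
  Lat: degrees = first 2 digits = 30, minutes = 53.878; 30 + 53.878/60 = 30.8979667
  N → positive
  Lon: degrees = first 3 digits = 0, minutes = 23.376; 0 + 23.376/60 = 0.3896000
  E ⇒ keep positive
Point 4:
  Latitude: split at 2 digits → 37° and 34.244′; 37 + 34.244/60 = 37.5707333
  S ⇒ negate
  Lon: split at 3 digits → 133° and 35.5737′; 133 + 35.5737/60 = 133.5928950
  W ⇒ negate
Point 5:
  φ: degrees = first 2 digits = 19, minutes = 36.9805; 19 + 36.9805/60 = 19.6163417
  S → negative
  Longitude: degrees = first 3 digits = 139, minutes = 10.0969; 139 + 10.0969/60 = 139.1682817
  E ⇒ keep positive
Point 6:
  Latitude: split at 2 digits → 00° and 51.9′; 0 + 51.9/60 = 0.8650000
  N ⇒ keep positive
  Lon: degrees = first 3 digits = 10, minutes = 4.6568; 10 + 4.6568/60 = 10.0776133
  hemisphere W, so the sign is −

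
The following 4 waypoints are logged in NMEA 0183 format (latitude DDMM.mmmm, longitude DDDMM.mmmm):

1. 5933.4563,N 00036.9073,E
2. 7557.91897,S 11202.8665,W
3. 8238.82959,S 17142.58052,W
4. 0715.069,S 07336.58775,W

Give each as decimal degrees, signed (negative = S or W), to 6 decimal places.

Point 1:
  Lat: split at 2 digits → 59° and 33.4563′; 59 + 33.4563/60 = 59.5576050
  N ⇒ keep positive
  Lon: split at 3 digits → 000° and 36.9073′; 0 + 36.9073/60 = 0.6151217
  E → positive
Point 2:
  Lat: degrees = first 2 digits = 75, minutes = 57.91897; 75 + 57.91897/60 = 75.9653162
  S ⇒ negate
  Lon: split at 3 digits → 112° and 2.8665′; 112 + 2.8665/60 = 112.0477750
  W ⇒ negate
Point 3:
  Lat: degrees = first 2 digits = 82, minutes = 38.82959; 82 + 38.82959/60 = 82.6471598
  S ⇒ negate
  λ: split at 3 digits → 171° and 42.58052′; 171 + 42.58052/60 = 171.7096753
  W ⇒ negate
Point 4:
  Lat: split at 2 digits → 07° and 15.069′; 7 + 15.069/60 = 7.2511500
  S ⇒ negate
  λ: split at 3 digits → 073° and 36.58775′; 73 + 36.58775/60 = 73.6097958
  W ⇒ negate

1. 59.557605, 0.615122
2. -75.965316, -112.047775
3. -82.647160, -171.709675
4. -7.251150, -73.609796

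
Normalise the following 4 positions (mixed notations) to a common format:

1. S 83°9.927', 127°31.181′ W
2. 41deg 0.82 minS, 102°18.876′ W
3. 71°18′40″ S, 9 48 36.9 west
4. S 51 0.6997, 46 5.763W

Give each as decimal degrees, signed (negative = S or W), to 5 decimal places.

Point 1:
  Latitude: 9.927′ = 0.165450°; total 83.165450
  S → negative
  Longitude: 127 + 31.181/60 = 127.519683
  W ⇒ negate
Point 2:
  Latitude: 0.82′ = 0.013667°; total 41.013667
  S ⇒ negate
  Longitude: 102 + 18.876/60 = 102.314600
  W → negative
Point 3:
  Lat: 71 + 18/60 + 40/3600 = 71.311111
  hemisphere S, so the sign is −
  λ: 48′ + 36.9″ = 48.61500′; 9 + 48.61500/60 = 9.810250
  hemisphere W, so the sign is −
Point 4:
  Latitude: 0.6997′ = 0.011662°; total 51.011662
  hemisphere S, so the sign is −
  Lon: 46 + 5.763/60 = 46.096050
  hemisphere W, so the sign is −

1. -83.16545, -127.51968
2. -41.01367, -102.31460
3. -71.31111, -9.81025
4. -51.01166, -46.09605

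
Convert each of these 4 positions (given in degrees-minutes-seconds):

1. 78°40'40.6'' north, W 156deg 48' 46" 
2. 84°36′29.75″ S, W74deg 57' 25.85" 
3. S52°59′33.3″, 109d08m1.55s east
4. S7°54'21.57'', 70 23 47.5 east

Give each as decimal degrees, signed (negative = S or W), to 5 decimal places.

1. 78.67794, -156.81278
2. -84.60826, -74.95718
3. -52.99258, 109.13376
4. -7.90599, 70.39653

Point 1:
  Lat: 78° + 40/60 + 40.6/3600 = 78 + 0.666667 + 0.011278 = 78.677944
  N → positive
  Longitude: 48′ + 46″ = 48.76667′; 156 + 48.76667/60 = 156.812778
  W ⇒ negate
Point 2:
  Lat: 84 + 36/60 + 29.75/3600 = 84.608264
  hemisphere S, so the sign is −
  λ: 74° + 57/60 + 25.85/3600 = 74 + 0.950000 + 0.007181 = 74.957181
  hemisphere W, so the sign is −
Point 3:
  Lat: 52° + 59/60 + 33.3/3600 = 52 + 0.983333 + 0.009250 = 52.992583
  hemisphere S, so the sign is −
  λ: 109 + 8/60 + 1.55/3600 = 109.133764
  E ⇒ keep positive
Point 4:
  φ: 7 + 54/60 + 21.57/3600 = 7.905992
  hemisphere S, so the sign is −
  Longitude: 23′ + 47.5″ = 23.79167′; 70 + 23.79167/60 = 70.396528
  E ⇒ keep positive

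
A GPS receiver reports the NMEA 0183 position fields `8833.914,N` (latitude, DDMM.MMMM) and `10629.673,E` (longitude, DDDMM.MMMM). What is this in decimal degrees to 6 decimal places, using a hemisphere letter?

88.565233° N, 106.494550° E

φ: degrees = first 2 digits = 88, minutes = 33.914; 88 + 33.914/60 = 88.5652333
Lon: split at 3 digits → 106° and 29.673′; 106 + 29.673/60 = 106.4945500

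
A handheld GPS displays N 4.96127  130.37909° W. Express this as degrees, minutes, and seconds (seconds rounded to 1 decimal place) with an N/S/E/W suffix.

Lat: 0.961270 × 60 = 57.67620′ → 57′, remainder × 60 = 40.572″
Longitude: 0.379090° → 22.74540′; 0.74540 × 60 = 44.724″

4°57′40.6″ N, 130°22′44.7″ W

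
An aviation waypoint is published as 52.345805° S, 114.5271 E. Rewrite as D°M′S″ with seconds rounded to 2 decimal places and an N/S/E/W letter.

52°20′44.90″ S, 114°31′37.56″ E

Lat: whole degrees 52; 20.74830′ → 20′ and 44.8980″
Lon: whole degrees 114; 31.62600′ → 31′ and 37.5600″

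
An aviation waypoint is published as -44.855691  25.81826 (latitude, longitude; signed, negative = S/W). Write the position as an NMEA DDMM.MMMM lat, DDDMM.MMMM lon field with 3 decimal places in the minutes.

Latitude is negative → S; |value| = 44.855691
Latitude: 44° + 0.855691 × 60 = 44° 51.34146′
Longitude: minutes = (25.818260 − 25) × 60 = 49.09560

4451.341,S / 02549.096,E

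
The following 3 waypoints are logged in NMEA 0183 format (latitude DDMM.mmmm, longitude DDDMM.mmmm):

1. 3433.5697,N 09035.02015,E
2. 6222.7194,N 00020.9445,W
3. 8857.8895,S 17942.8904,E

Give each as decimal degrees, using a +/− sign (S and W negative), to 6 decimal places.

1. 34.559495, 90.583669
2. 62.378657, -0.349075
3. -88.964825, 179.714840

Point 1:
  Latitude: split at 2 digits → 34° and 33.5697′; 34 + 33.5697/60 = 34.5594950
  N ⇒ keep positive
  λ: degrees = first 3 digits = 90, minutes = 35.02015; 90 + 35.02015/60 = 90.5836692
  E → positive
Point 2:
  Latitude: degrees = first 2 digits = 62, minutes = 22.7194; 62 + 22.7194/60 = 62.3786567
  N → positive
  Lon: degrees = first 3 digits = 0, minutes = 20.9445; 0 + 20.9445/60 = 0.3490750
  W → negative
Point 3:
  Lat: degrees = first 2 digits = 88, minutes = 57.8895; 88 + 57.8895/60 = 88.9648250
  hemisphere S, so the sign is −
  λ: split at 3 digits → 179° and 42.8904′; 179 + 42.8904/60 = 179.7148400
  E ⇒ keep positive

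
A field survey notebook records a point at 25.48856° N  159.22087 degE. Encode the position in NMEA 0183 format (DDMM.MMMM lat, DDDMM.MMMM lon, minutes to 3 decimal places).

2529.314,N / 15913.252,E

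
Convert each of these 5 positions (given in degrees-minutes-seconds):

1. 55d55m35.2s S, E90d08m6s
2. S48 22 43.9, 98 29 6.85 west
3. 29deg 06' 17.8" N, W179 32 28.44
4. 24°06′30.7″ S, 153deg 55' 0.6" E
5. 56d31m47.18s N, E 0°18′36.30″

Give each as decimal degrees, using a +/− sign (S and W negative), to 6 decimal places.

1. -55.926444, 90.135000
2. -48.378861, -98.485236
3. 29.104944, -179.541233
4. -24.108528, 153.916833
5. 56.529772, 0.310083

Point 1:
  φ: 55′ + 35.2″ = 55.58667′; 55 + 55.58667/60 = 55.9264444
  S → negative
  Longitude: 90 + 8/60 + 6/3600 = 90.1350000
  E ⇒ keep positive
Point 2:
  φ: 48 + 22/60 + 43.9/3600 = 48.3788611
  S ⇒ negate
  Longitude: 29′ + 6.85″ = 29.11417′; 98 + 29.11417/60 = 98.4852361
  hemisphere W, so the sign is −
Point 3:
  Lat: 6′ + 17.8″ = 6.29667′; 29 + 6.29667/60 = 29.1049444
  N ⇒ keep positive
  λ: 179 + 32/60 + 28.44/3600 = 179.5412333
  W → negative
Point 4:
  Lat: 24 + 6/60 + 30.7/3600 = 24.1085278
  S → negative
  λ: 153° + 55/60 + 0.6/3600 = 153 + 0.916667 + 0.000167 = 153.9168333
  E ⇒ keep positive
Point 5:
  Lat: 56 + 31/60 + 47.18/3600 = 56.5297722
  N → positive
  Lon: 18′ + 36.3″ = 18.60500′; 0 + 18.60500/60 = 0.3100833
  E → positive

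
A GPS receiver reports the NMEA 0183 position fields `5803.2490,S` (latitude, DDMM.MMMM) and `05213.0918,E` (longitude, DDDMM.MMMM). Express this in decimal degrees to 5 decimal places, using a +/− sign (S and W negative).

-58.05415, 52.21820

Latitude: split at 2 digits → 58° and 3.249′; 58 + 3.249/60 = 58.054150
S → negative
λ: degrees = first 3 digits = 52, minutes = 13.0918; 52 + 13.0918/60 = 52.218197
E → positive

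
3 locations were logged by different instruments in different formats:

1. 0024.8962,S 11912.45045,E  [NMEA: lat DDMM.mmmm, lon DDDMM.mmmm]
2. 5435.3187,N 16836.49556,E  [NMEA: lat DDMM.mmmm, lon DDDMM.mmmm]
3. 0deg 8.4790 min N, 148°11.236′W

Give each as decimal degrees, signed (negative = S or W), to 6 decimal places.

1. -0.414937, 119.207508
2. 54.588645, 168.608259
3. 0.141317, -148.187267

Point 1:
  φ: degrees = first 2 digits = 0, minutes = 24.8962; 0 + 24.8962/60 = 0.4149367
  hemisphere S, so the sign is −
  Lon: degrees = first 3 digits = 119, minutes = 12.45045; 119 + 12.45045/60 = 119.2075075
  E ⇒ keep positive
Point 2:
  φ: split at 2 digits → 54° and 35.3187′; 54 + 35.3187/60 = 54.5886450
  N → positive
  λ: degrees = first 3 digits = 168, minutes = 36.49556; 168 + 36.49556/60 = 168.6082593
  E ⇒ keep positive
Point 3:
  Lat: 0 + 8.479/60 = 0.1413167
  N → positive
  λ: 11.236′ = 0.187267°; total 148.1872667
  W → negative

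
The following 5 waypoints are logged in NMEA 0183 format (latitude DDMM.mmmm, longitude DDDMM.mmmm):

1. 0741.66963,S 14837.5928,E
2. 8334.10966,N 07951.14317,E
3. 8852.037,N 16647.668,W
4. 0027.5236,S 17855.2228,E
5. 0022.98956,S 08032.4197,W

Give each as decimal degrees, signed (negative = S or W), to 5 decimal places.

1. -7.69449, 148.62655
2. 83.56849, 79.85239
3. 88.86728, -166.79447
4. -0.45873, 178.92038
5. -0.38316, -80.54033

Point 1:
  φ: split at 2 digits → 07° and 41.66963′; 7 + 41.66963/60 = 7.694494
  hemisphere S, so the sign is −
  Lon: split at 3 digits → 148° and 37.5928′; 148 + 37.5928/60 = 148.626547
  E → positive
Point 2:
  Latitude: degrees = first 2 digits = 83, minutes = 34.10966; 83 + 34.10966/60 = 83.568494
  N ⇒ keep positive
  λ: split at 3 digits → 079° and 51.14317′; 79 + 51.14317/60 = 79.852386
  E ⇒ keep positive
Point 3:
  Latitude: split at 2 digits → 88° and 52.037′; 88 + 52.037/60 = 88.867283
  N → positive
  Longitude: degrees = first 3 digits = 166, minutes = 47.668; 166 + 47.668/60 = 166.794467
  hemisphere W, so the sign is −
Point 4:
  Latitude: split at 2 digits → 00° and 27.5236′; 0 + 27.5236/60 = 0.458727
  S ⇒ negate
  Longitude: split at 3 digits → 178° and 55.2228′; 178 + 55.2228/60 = 178.920380
  E ⇒ keep positive
Point 5:
  φ: degrees = first 2 digits = 0, minutes = 22.98956; 0 + 22.98956/60 = 0.383159
  S ⇒ negate
  Longitude: split at 3 digits → 080° and 32.4197′; 80 + 32.4197/60 = 80.540328
  W → negative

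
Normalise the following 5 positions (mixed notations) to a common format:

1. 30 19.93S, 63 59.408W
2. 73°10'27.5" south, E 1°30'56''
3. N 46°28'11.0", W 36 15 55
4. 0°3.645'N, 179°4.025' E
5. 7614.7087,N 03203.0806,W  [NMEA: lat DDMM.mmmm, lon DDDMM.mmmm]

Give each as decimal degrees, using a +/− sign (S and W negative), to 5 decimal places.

Point 1:
  Lat: 30 + 19.93/60 = 30.332167
  S ⇒ negate
  Lon: 63 + 59.408/60 = 63.990133
  hemisphere W, so the sign is −
Point 2:
  Lat: 10′ + 27.5″ = 10.45833′; 73 + 10.45833/60 = 73.174306
  S → negative
  Lon: 30′ + 56″ = 30.93333′; 1 + 30.93333/60 = 1.515556
  E ⇒ keep positive
Point 3:
  Latitude: 46° + 28/60 + 11/3600 = 46 + 0.466667 + 0.003056 = 46.469722
  N → positive
  λ: 36° + 15/60 + 55/3600 = 36 + 0.250000 + 0.015278 = 36.265278
  W ⇒ negate
Point 4:
  φ: 0 + 3.645/60 = 0.060750
  N ⇒ keep positive
  λ: 4.025′ = 0.067083°; total 179.067083
  E ⇒ keep positive
Point 5:
  Lat: degrees = first 2 digits = 76, minutes = 14.7087; 76 + 14.7087/60 = 76.245145
  N → positive
  Longitude: degrees = first 3 digits = 32, minutes = 3.0806; 32 + 3.0806/60 = 32.051343
  W ⇒ negate

1. -30.33217, -63.99013
2. -73.17431, 1.51556
3. 46.46972, -36.26528
4. 0.06075, 179.06708
5. 76.24515, -32.05134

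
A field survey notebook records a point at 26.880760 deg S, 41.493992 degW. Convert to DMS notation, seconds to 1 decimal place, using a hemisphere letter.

φ: 0.880760 × 60 = 52.84560′ → 52′, remainder × 60 = 50.736″
Longitude: 0.493992 × 60 = 29.63952′ → 29′, remainder × 60 = 38.371″

26°52′50.7″ S, 41°29′38.4″ W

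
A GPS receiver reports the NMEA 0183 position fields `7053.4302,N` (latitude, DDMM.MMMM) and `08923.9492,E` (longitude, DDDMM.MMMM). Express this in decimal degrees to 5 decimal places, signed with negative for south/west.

Latitude: degrees = first 2 digits = 70, minutes = 53.4302; 70 + 53.4302/60 = 70.890503
N → positive
Lon: degrees = first 3 digits = 89, minutes = 23.9492; 89 + 23.9492/60 = 89.399153
E → positive

70.89050, 89.39915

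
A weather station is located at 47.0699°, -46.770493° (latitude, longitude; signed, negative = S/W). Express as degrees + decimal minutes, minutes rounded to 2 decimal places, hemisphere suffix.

φ: minutes = (47.069900 − 47) × 60 = 4.1940
Longitude is negative → W; |value| = 46.770493
Longitude: fractional part 0.770493 → 46.2296 minutes

47° 4.19′ N, 46° 46.23′ W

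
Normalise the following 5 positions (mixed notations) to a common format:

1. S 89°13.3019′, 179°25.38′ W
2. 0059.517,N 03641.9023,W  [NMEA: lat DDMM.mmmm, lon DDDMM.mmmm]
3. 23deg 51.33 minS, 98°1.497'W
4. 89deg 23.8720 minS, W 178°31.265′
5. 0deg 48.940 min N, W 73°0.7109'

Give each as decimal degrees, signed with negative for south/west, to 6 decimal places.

1. -89.221698, -179.423000
2. 0.991950, -36.698372
3. -23.855500, -98.024950
4. -89.397867, -178.521083
5. 0.815667, -73.011848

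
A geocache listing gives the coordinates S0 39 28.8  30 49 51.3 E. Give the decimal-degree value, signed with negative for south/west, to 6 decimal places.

-0.658000, 30.830917

Lat: 0 + 39/60 + 28.8/3600 = 0.6580000
S ⇒ negate
λ: 49′ + 51.3″ = 49.85500′; 30 + 49.85500/60 = 30.8309167
E ⇒ keep positive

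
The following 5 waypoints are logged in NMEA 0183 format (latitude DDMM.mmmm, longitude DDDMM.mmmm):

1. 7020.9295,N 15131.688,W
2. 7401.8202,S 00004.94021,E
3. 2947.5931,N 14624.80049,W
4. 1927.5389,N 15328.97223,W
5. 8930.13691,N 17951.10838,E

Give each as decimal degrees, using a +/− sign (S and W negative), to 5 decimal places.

1. 70.34883, -151.52813
2. -74.03034, 0.08234
3. 29.79322, -146.41334
4. 19.45898, -153.48287
5. 89.50228, 179.85181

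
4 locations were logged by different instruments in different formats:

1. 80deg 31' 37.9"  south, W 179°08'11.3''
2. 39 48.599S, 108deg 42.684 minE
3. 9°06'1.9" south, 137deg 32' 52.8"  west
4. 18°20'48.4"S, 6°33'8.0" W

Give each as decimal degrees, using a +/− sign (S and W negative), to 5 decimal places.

1. -80.52719, -179.13647
2. -39.80998, 108.71140
3. -9.10053, -137.54800
4. -18.34678, -6.55222

Point 1:
  φ: 80 + 31/60 + 37.9/3600 = 80.527194
  S ⇒ negate
  λ: 179° + 8/60 + 11.3/3600 = 179 + 0.133333 + 0.003139 = 179.136472
  hemisphere W, so the sign is −
Point 2:
  Lat: 48.599′ = 0.809983°; total 39.809983
  S → negative
  Lon: 42.684′ = 0.711400°; total 108.711400
  E → positive
Point 3:
  Lat: 9° + 6/60 + 1.9/3600 = 9 + 0.100000 + 0.000528 = 9.100528
  S → negative
  λ: 32′ + 52.8″ = 32.88000′; 137 + 32.88000/60 = 137.548000
  hemisphere W, so the sign is −
Point 4:
  Lat: 18° + 20/60 + 48.4/3600 = 18 + 0.333333 + 0.013444 = 18.346778
  S ⇒ negate
  λ: 6° + 33/60 + 8/3600 = 6 + 0.550000 + 0.002222 = 6.552222
  W → negative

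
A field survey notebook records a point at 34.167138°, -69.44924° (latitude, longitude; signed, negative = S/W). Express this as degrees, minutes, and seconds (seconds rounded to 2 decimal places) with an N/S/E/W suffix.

Lat: 0.167138 × 60 = 10.02828′ → 10′, remainder × 60 = 1.6968″
Longitude is negative → W; |value| = 69.449240
Longitude: 0.449240° → 26.95440′; 0.95440 × 60 = 57.2640″

34°10′1.70″ N, 69°26′57.26″ W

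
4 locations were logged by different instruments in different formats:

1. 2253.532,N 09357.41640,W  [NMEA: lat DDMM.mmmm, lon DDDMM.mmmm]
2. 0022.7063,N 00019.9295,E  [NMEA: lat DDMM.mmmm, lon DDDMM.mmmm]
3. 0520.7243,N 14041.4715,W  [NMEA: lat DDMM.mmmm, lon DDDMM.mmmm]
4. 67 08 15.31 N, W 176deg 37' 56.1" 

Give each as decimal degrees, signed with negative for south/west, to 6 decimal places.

Point 1:
  φ: degrees = first 2 digits = 22, minutes = 53.532; 22 + 53.532/60 = 22.8922000
  N ⇒ keep positive
  λ: degrees = first 3 digits = 93, minutes = 57.4164; 93 + 57.4164/60 = 93.9569400
  W ⇒ negate
Point 2:
  Latitude: degrees = first 2 digits = 0, minutes = 22.7063; 0 + 22.7063/60 = 0.3784383
  N ⇒ keep positive
  λ: degrees = first 3 digits = 0, minutes = 19.9295; 0 + 19.9295/60 = 0.3321583
  E → positive
Point 3:
  Latitude: split at 2 digits → 05° and 20.7243′; 5 + 20.7243/60 = 5.3454050
  N ⇒ keep positive
  λ: degrees = first 3 digits = 140, minutes = 41.4715; 140 + 41.4715/60 = 140.6911917
  W ⇒ negate
Point 4:
  Lat: 67° + 8/60 + 15.31/3600 = 67 + 0.133333 + 0.004253 = 67.1375861
  N ⇒ keep positive
  Lon: 176° + 37/60 + 56.1/3600 = 176 + 0.616667 + 0.015583 = 176.6322500
  hemisphere W, so the sign is −

1. 22.892200, -93.956940
2. 0.378438, 0.332158
3. 5.345405, -140.691192
4. 67.137586, -176.632250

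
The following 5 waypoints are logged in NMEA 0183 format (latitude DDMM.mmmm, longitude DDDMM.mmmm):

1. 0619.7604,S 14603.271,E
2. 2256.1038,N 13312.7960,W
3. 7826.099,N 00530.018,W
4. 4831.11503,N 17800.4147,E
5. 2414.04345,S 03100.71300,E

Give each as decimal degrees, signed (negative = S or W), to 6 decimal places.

Point 1:
  φ: split at 2 digits → 06° and 19.7604′; 6 + 19.7604/60 = 6.3293400
  S ⇒ negate
  Lon: degrees = first 3 digits = 146, minutes = 3.271; 146 + 3.271/60 = 146.0545167
  E ⇒ keep positive
Point 2:
  Lat: degrees = first 2 digits = 22, minutes = 56.1038; 22 + 56.1038/60 = 22.9350633
  N → positive
  Longitude: degrees = first 3 digits = 133, minutes = 12.796; 133 + 12.796/60 = 133.2132667
  hemisphere W, so the sign is −
Point 3:
  Lat: degrees = first 2 digits = 78, minutes = 26.099; 78 + 26.099/60 = 78.4349833
  N ⇒ keep positive
  Longitude: split at 3 digits → 005° and 30.018′; 5 + 30.018/60 = 5.5003000
  hemisphere W, so the sign is −
Point 4:
  Lat: split at 2 digits → 48° and 31.11503′; 48 + 31.11503/60 = 48.5185838
  N ⇒ keep positive
  λ: split at 3 digits → 178° and 0.4147′; 178 + 0.4147/60 = 178.0069117
  E ⇒ keep positive
Point 5:
  Latitude: split at 2 digits → 24° and 14.04345′; 24 + 14.04345/60 = 24.2340575
  S → negative
  λ: degrees = first 3 digits = 31, minutes = 0.713; 31 + 0.713/60 = 31.0118833
  E → positive

1. -6.329340, 146.054517
2. 22.935063, -133.213267
3. 78.434983, -5.500300
4. 48.518584, 178.006912
5. -24.234058, 31.011883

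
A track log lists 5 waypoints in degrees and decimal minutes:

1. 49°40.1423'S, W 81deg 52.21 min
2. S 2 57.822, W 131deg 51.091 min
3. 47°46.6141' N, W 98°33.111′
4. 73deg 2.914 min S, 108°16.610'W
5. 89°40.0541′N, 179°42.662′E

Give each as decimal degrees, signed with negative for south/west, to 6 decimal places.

Point 1:
  Latitude: 40.1423′ = 0.669038°; total 49.6690383
  S ⇒ negate
  λ: 52.21′ = 0.870167°; total 81.8701667
  W ⇒ negate
Point 2:
  φ: 57.822′ = 0.963700°; total 2.9637000
  S ⇒ negate
  Longitude: 51.091′ = 0.851517°; total 131.8515167
  W ⇒ negate
Point 3:
  Lat: 46.6141′ = 0.776902°; total 47.7769017
  N → positive
  Lon: 98 + 33.111/60 = 98.5518500
  W ⇒ negate
Point 4:
  φ: 73 + 2.914/60 = 73.0485667
  S ⇒ negate
  Lon: 16.61′ = 0.276833°; total 108.2768333
  W → negative
Point 5:
  Lat: 89 + 40.0541/60 = 89.6675683
  N → positive
  λ: 179 + 42.662/60 = 179.7110333
  E → positive

1. -49.669038, -81.870167
2. -2.963700, -131.851517
3. 47.776902, -98.551850
4. -73.048567, -108.276833
5. 89.667568, 179.711033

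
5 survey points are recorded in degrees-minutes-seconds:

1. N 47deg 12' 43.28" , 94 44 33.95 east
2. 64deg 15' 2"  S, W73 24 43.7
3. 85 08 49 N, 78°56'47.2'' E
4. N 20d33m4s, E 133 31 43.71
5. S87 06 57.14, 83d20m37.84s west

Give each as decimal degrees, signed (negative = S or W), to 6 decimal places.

1. 47.212022, 94.742764
2. -64.250556, -73.412139
3. 85.146944, 78.946444
4. 20.551111, 133.528808
5. -87.115872, -83.343844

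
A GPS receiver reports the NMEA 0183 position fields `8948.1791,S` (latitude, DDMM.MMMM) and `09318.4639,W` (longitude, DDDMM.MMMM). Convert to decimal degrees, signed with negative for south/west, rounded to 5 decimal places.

φ: degrees = first 2 digits = 89, minutes = 48.1791; 89 + 48.1791/60 = 89.802985
S ⇒ negate
Lon: degrees = first 3 digits = 93, minutes = 18.4639; 93 + 18.4639/60 = 93.307732
W → negative

-89.80299, -93.30773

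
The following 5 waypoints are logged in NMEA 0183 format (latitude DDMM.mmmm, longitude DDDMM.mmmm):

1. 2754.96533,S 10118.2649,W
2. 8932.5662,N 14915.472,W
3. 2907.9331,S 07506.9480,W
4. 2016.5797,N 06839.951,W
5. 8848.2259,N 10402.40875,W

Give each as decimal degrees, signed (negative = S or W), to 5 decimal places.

1. -27.91609, -101.30442
2. 89.54277, -149.25787
3. -29.13222, -75.11580
4. 20.27633, -68.66585
5. 88.80377, -104.04015

Point 1:
  Lat: degrees = first 2 digits = 27, minutes = 54.96533; 27 + 54.96533/60 = 27.916089
  hemisphere S, so the sign is −
  Longitude: degrees = first 3 digits = 101, minutes = 18.2649; 101 + 18.2649/60 = 101.304415
  hemisphere W, so the sign is −
Point 2:
  Latitude: degrees = first 2 digits = 89, minutes = 32.5662; 89 + 32.5662/60 = 89.542770
  N ⇒ keep positive
  Lon: split at 3 digits → 149° and 15.472′; 149 + 15.472/60 = 149.257867
  W → negative
Point 3:
  Latitude: degrees = first 2 digits = 29, minutes = 7.9331; 29 + 7.9331/60 = 29.132218
  S ⇒ negate
  Longitude: degrees = first 3 digits = 75, minutes = 6.948; 75 + 6.948/60 = 75.115800
  W ⇒ negate
Point 4:
  Lat: degrees = first 2 digits = 20, minutes = 16.5797; 20 + 16.5797/60 = 20.276328
  N → positive
  Lon: degrees = first 3 digits = 68, minutes = 39.951; 68 + 39.951/60 = 68.665850
  W ⇒ negate
Point 5:
  Latitude: degrees = first 2 digits = 88, minutes = 48.2259; 88 + 48.2259/60 = 88.803765
  N ⇒ keep positive
  Longitude: split at 3 digits → 104° and 2.40875′; 104 + 2.40875/60 = 104.040146
  hemisphere W, so the sign is −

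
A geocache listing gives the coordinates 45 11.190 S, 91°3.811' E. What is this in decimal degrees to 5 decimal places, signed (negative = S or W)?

Lat: 45 + 11.19/60 = 45.186500
S → negative
Lon: 91 + 3.811/60 = 91.063517
E ⇒ keep positive

-45.18650, 91.06352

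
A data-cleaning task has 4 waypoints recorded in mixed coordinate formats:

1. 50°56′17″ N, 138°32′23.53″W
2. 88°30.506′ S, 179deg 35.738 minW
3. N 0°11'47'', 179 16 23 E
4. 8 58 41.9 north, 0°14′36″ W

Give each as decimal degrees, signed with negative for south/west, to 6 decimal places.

1. 50.938056, -138.539869
2. -88.508433, -179.595633
3. 0.196389, 179.273056
4. 8.978306, -0.243333

Point 1:
  Latitude: 50° + 56/60 + 17/3600 = 50 + 0.933333 + 0.004722 = 50.9380556
  N ⇒ keep positive
  Longitude: 138° + 32/60 + 23.53/3600 = 138 + 0.533333 + 0.006536 = 138.5398694
  W ⇒ negate
Point 2:
  Latitude: 30.506′ = 0.508433°; total 88.5084333
  hemisphere S, so the sign is −
  λ: 179 + 35.738/60 = 179.5956333
  W → negative
Point 3:
  Lat: 0 + 11/60 + 47/3600 = 0.1963889
  N ⇒ keep positive
  Lon: 16′ + 23″ = 16.38333′; 179 + 16.38333/60 = 179.2730556
  E ⇒ keep positive
Point 4:
  Latitude: 8 + 58/60 + 41.9/3600 = 8.9783056
  N → positive
  Lon: 0° + 14/60 + 36/3600 = 0 + 0.233333 + 0.010000 = 0.2433333
  W ⇒ negate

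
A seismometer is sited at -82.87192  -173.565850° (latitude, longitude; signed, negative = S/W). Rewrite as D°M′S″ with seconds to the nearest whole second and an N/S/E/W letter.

82°52′19″ S, 173°33′57″ W

Latitude is negative → S; |value| = 82.871920
φ: 0.871920° → 52.31520′; 0.31520 × 60 = 18.91″
Longitude is negative → W; |value| = 173.565850
Lon: 0.565850 × 60 = 33.95100′ → 33′, remainder × 60 = 57.06″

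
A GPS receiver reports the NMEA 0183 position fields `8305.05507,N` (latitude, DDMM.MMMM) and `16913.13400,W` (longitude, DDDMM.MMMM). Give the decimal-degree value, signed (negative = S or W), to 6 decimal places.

83.084251, -169.218900

φ: degrees = first 2 digits = 83, minutes = 5.05507; 83 + 5.05507/60 = 83.0842512
N → positive
Longitude: degrees = first 3 digits = 169, minutes = 13.134; 169 + 13.134/60 = 169.2189000
W → negative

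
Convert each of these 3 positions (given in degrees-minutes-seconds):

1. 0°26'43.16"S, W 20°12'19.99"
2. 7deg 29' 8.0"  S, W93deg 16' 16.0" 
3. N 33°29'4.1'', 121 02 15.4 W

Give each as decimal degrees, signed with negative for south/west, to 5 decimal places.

1. -0.44532, -20.20555
2. -7.48556, -93.27111
3. 33.48447, -121.03761

Point 1:
  Latitude: 26′ + 43.16″ = 26.71933′; 0 + 26.71933/60 = 0.445322
  S → negative
  λ: 12′ + 19.99″ = 12.33317′; 20 + 12.33317/60 = 20.205553
  hemisphere W, so the sign is −
Point 2:
  Lat: 7° + 29/60 + 8/3600 = 7 + 0.483333 + 0.002222 = 7.485556
  hemisphere S, so the sign is −
  Lon: 93 + 16/60 + 16/3600 = 93.271111
  W ⇒ negate
Point 3:
  φ: 33° + 29/60 + 4.1/3600 = 33 + 0.483333 + 0.001139 = 33.484472
  N → positive
  Longitude: 2′ + 15.4″ = 2.25667′; 121 + 2.25667/60 = 121.037611
  hemisphere W, so the sign is −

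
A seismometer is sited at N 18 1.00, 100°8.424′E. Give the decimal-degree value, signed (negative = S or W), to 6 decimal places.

Latitude: 1′ = 0.016667°; total 18.0166667
N → positive
Lon: 100 + 8.424/60 = 100.1404000
E ⇒ keep positive

18.016667, 100.140400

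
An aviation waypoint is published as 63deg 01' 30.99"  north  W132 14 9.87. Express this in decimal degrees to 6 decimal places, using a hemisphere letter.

Lat: 63° + 1/60 + 30.99/3600 = 63 + 0.016667 + 0.008608 = 63.0252750
λ: 132° + 14/60 + 9.87/3600 = 132 + 0.233333 + 0.002742 = 132.2360750

63.025275° N, 132.236075° W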